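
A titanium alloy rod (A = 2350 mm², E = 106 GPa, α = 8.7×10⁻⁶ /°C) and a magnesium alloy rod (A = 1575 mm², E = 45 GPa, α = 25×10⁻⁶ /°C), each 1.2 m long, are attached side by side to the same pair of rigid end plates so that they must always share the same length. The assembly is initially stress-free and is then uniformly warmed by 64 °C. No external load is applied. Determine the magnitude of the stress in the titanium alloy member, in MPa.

Equilibrium of a rigid end plate with no external load gives equal and opposite internal forces ±P in the two members. Since α_{magnesium alloy} > α_{titanium alloy}, heating drives the magnesium alloy into compression and the titanium alloy into tension.
Setting the final lengths equal and cancelling L: (α₁ − α₂)ΔT = P/(A₁E₁) + P/(A₂E₂).
|α₁ − α₂|·ΔT = 16.3×10⁻⁶ × 64 = 0.001043.
1/(A₁E₁) + 1/(A₂E₂) = 1/(2350×106×10³) + 1/(1575×45×10³) = 1.812×10⁻⁸ N⁻¹.
P = 0.001043 / 1.812×10⁻⁸ = 57560 N = 57.56 kN.
σ_{titanium alloy} = P/A₁ = 57560/2350 = 24.49 MPa, tensile.

σ ≈ 24.5 MPa (tensile)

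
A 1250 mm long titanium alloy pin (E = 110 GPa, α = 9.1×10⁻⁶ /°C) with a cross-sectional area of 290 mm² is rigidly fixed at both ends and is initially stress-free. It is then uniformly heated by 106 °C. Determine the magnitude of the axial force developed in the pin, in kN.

P ≈ 30.8 kN (compressive)

The ends cannot move, so σ = EαΔT = 110×10³ × 9.1×10⁻⁶ × 106 = 106.1 MPa.
P = AEαΔT = 290 × 110×10³ × 9.1×10⁻⁶ × 106 = 30.77 kN (compressive).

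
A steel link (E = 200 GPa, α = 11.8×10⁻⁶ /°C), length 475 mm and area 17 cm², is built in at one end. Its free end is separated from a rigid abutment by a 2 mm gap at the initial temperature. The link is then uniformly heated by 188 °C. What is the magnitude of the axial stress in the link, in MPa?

σ ≈ 0 MPa

Unrestrained expansion: δ_free = αΔT L = 11.8×10⁻⁶ × 188 × 475 = 1.054 mm.
Since δ_free = 1.05 mm is less than the 2 mm gap, the link never touches the wall. No axial force develops.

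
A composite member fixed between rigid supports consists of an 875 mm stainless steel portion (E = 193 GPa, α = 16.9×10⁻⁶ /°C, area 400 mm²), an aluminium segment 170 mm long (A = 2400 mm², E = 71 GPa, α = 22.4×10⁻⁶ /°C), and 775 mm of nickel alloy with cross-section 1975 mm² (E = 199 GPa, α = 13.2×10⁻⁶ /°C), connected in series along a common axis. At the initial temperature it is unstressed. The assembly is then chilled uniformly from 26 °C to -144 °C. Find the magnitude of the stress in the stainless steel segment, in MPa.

σ ≈ 856 MPa (tensile)

With the walls removed the bar would change length by δ_free = Σ αᵢΔT Lᵢ = 16.9×10⁻⁶×170×875 + 22.4×10⁻⁶×170×170 + 13.2×10⁻⁶×170×775 = 4.9 mm.
The walls prevent any net length change, so an axial force P (same in every segment) develops. Compatibility: P · Σ Lᵢ/(AᵢEᵢ) = δ_free.
Σ Lᵢ/(AᵢEᵢ) = 875/(400×193×10³) + 170/(2400×71×10³) + 775/(1975×199×10³) = 1.43×10⁻⁵ mm/N.
Hence P = δ_free / Σ(L/AE) = 4.9/1.43×10⁻⁵ = 342.6 kN (tensile).
σ_{stainless steel} = P / A = 342600 / 400 = 856.5 MPa.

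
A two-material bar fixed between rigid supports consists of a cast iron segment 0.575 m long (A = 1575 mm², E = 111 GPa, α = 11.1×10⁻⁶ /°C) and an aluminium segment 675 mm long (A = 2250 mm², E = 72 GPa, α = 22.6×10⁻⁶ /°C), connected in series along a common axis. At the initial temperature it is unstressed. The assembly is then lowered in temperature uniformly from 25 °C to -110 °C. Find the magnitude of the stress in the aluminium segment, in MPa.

σ ≈ 174 MPa (tensile)

If the supports were absent, the total length change would be Σ αᵢΔT Lᵢ = 11.1×10⁻⁶×135×575 + 22.6×10⁻⁶×135×675 = 2.921 mm.
Since the ends are fixed, an axial force P builds up, equal in every segment, with P · Σ Lᵢ/(AᵢEᵢ) = δ_free.
Σ Lᵢ/(AᵢEᵢ) = 575/(1575×111×10³) + 675/(2250×72×10³) = 7.456×10⁻⁶ mm/N.
P = 2.921 / 7.456×10⁻⁶ = 391800 N = 391.8 kN, tensile.
σ_{aluminium} = P / A = 391800 / 2250 = 174.1 MPa.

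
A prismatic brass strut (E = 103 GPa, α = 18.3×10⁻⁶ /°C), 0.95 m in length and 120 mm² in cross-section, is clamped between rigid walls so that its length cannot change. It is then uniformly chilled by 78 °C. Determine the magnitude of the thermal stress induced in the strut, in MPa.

The supports are rigid, so the total axial strain is zero. The restrained thermal strain is ε = αΔT = 18.3×10⁻⁶ × 78 = 1427.4×10⁻⁶.
The stress required to suppress this strain is σ = Eε = 103×10³ × 1427.4×10⁻⁶ = 147 MPa, tensile since the strut is trying to contract.

σ ≈ 147 MPa (tensile)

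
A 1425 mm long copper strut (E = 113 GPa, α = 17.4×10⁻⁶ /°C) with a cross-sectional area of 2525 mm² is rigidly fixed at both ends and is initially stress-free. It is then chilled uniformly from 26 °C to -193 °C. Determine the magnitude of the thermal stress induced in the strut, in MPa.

The supports are rigid, so the total axial strain is zero. The restrained thermal strain is ε = αΔT = 17.4×10⁻⁶ × 219 = 3810.6×10⁻⁶.
The stress required to suppress this strain is σ = Eε = 113×10³ × 3810.6×10⁻⁶ = 430.6 MPa, tensile since the strut is trying to contract.

σ ≈ 431 MPa (tensile)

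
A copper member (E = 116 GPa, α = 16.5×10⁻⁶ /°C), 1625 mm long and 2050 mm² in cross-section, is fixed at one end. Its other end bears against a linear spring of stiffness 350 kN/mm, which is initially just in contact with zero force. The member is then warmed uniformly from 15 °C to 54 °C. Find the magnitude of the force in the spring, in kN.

P ≈ 108 kN

The unrestrained thermal change is αΔT L = 16.5×10⁻⁶ × 39 × 1625 = 1.046 mm.
With a force P in the spring, the elastic change of the member is PL/(AE) and that of the spring is P/k; compatibility requires their sum to equal δ_free.
So P = δ_free / [L/(AE) + 1/k] = 1.046 / [ 1625/(2050×116×10³) + 1/(350×10³) ].
P = 1.046 / 9.691×10⁻⁶ = 107900 N.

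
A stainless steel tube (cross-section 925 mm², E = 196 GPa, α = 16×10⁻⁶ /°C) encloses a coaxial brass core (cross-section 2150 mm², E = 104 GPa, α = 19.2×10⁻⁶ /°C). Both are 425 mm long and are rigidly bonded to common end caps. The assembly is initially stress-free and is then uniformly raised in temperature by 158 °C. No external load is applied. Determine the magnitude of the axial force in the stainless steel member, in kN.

Both members must finish at the same length. With the larger α, the brass tends to over-expand; the plates restrain it, putting the brass in compression and the stainless steel in tension. With no external load the two internal forces are equal and opposite, magnitude P.
Compatibility of the two members (thermal + elastic change equal): (α₁ − α₂)ΔT = P·[1/(A₁E₁) + 1/(A₂E₂)].
|α₁ − α₂|·ΔT = 3.2×10⁻⁶ × 158 = 0.0005056.
1/(A₁E₁) + 1/(A₂E₂) = 1/(925×196×10³) + 1/(2150×104×10³) = 9.988×10⁻⁹ N⁻¹.
So P = 0.0005056 / 9.988×10⁻⁹ = 50.62 kN.

P ≈ 50.6 kN (tensile in the stainless steel)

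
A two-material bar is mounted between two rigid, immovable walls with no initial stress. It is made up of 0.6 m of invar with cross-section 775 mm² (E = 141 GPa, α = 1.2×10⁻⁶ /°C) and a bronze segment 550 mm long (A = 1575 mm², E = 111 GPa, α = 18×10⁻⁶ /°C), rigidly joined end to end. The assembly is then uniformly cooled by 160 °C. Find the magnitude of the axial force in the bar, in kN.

Free thermal contraction of the whole bar: Σ αᵢΔT Lᵢ = 1.2×10⁻⁶×160×600 + 18×10⁻⁶×160×550 = 1.699 mm.
The walls prevent any net length change, so an axial force P (same in every segment) develops. Compatibility: P · Σ Lᵢ/(AᵢEᵢ) = δ_free.
Σ Lᵢ/(AᵢEᵢ) = 600/(775×141×10³) + 550/(1575×111×10³) = 8.637×10⁻⁶ mm/N.
So P = 1.699 / 8.637×10⁻⁶ = 196.7 kN, tensile.

P ≈ 197 kN (tensile)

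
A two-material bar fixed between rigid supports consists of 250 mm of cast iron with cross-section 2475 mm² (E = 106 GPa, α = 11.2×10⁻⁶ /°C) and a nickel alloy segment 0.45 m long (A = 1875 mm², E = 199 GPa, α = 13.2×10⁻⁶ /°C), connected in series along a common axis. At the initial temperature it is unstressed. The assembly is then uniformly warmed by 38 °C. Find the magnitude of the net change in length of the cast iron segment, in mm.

Free thermal expansion of the whole bar: Σ αᵢΔT Lᵢ = 11.2×10⁻⁶×38×250 + 13.2×10⁻⁶×38×450 = 0.3321 mm.
Since the ends are fixed, an axial force P builds up, equal in every segment, with P · Σ Lᵢ/(AᵢEᵢ) = δ_free.
Σ Lᵢ/(AᵢEᵢ) = 250/(2475×106×10³) + 450/(1875×199×10³) = 2.159×10⁻⁶ mm/N.
So P = 0.3321 / 2.159×10⁻⁶ = 153.8 kN, compressive.
For the cast iron segment, free thermal change = 11.2×10⁻⁶×38×250 = 0.1064 mm and elastic change from P = 153800×250/(2475×106×10³) = 0.1466 mm; these oppose, so the net change is 0.0402 mm (segment shortens).

|ΔL| ≈ 0.0402 mm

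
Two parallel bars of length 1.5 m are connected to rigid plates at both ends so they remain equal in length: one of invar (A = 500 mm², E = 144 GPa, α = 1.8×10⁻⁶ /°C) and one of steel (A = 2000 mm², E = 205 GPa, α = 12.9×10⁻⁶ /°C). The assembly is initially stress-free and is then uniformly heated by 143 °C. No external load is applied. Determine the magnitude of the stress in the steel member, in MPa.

σ ≈ 48.6 MPa (compressive)

Both members must finish at the same length. With the larger α, the steel tends to over-expand; the plates restrain it, putting the steel in compression and the invar in tension. With no external load the two internal forces are equal and opposite, magnitude P.
Setting the final lengths equal and cancelling L: (α₁ − α₂)ΔT = P/(A₁E₁) + P/(A₂E₂).
|α₁ − α₂|·ΔT = 11.1×10⁻⁶ × 143 = 0.001587.
1/(A₁E₁) + 1/(A₂E₂) = 1/(500×144×10³) + 1/(2000×205×10³) = 1.633×10⁻⁸ N⁻¹.
P = 0.001587 / 1.633×10⁻⁸ = 97210 N = 97.21 kN.
σ_{steel} = P/A₂ = 97210/2000 = 48.61 MPa, compressive.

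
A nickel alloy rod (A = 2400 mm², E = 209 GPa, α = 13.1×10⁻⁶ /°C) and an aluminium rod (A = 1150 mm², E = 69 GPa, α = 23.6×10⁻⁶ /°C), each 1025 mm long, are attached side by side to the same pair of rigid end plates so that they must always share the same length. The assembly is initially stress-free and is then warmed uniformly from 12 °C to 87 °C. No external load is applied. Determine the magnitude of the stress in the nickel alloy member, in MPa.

Equilibrium of a rigid end plate with no external load gives equal and opposite internal forces ±P in the two members. Since α_{aluminium} > α_{nickel alloy}, heating drives the aluminium into compression and the nickel alloy into tension.
Setting the final lengths equal and cancelling L: (α₁ − α₂)ΔT = P/(A₁E₁) + P/(A₂E₂).
|α₁ − α₂|·ΔT = 10.5×10⁻⁶ × 75 = 0.0007875.
1/(A₁E₁) + 1/(A₂E₂) = 1/(2400×209×10³) + 1/(1150×69×10³) = 1.46×10⁻⁸ N⁻¹.
P = 0.0007875 / 1.46×10⁻⁸ = 53950 N = 53.95 kN.
σ_{nickel alloy} = P/A₁ = 53950/2400 = 22.48 MPa, tensile.

σ ≈ 22.5 MPa (tensile)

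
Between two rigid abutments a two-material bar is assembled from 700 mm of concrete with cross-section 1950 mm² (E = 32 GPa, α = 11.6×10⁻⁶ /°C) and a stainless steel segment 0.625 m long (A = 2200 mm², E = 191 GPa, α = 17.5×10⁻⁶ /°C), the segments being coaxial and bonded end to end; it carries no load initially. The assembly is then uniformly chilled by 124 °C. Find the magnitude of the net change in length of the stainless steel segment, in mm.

With the walls removed the bar would change length by δ_free = Σ αᵢΔT Lᵢ = 11.6×10⁻⁶×124×700 + 17.5×10⁻⁶×124×625 = 2.363 mm.
The rigid supports impose zero overall length change; the single axial force P common to all segments must satisfy P Σ Lᵢ/(AᵢEᵢ) = δ_free.
Σ Lᵢ/(AᵢEᵢ) = 700/(1950×32×10³) + 625/(2200×191×10³) = 1.271×10⁻⁵ mm/N.
So P = 2.363 / 1.271×10⁻⁵ = 186 kN, tensile.
For the stainless steel segment, free thermal change = 17.5×10⁻⁶×124×625 = 1.356 mm and elastic change from P = 186000×625/(2200×191×10³) = 0.2766 mm; these oppose, so the net change is 1.08 mm (segment shortens).

|ΔL| ≈ 1.08 mm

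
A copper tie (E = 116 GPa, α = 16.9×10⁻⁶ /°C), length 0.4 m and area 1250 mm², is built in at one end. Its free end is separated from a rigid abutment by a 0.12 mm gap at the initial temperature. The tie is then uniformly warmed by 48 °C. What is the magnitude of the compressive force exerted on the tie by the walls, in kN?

Unrestrained expansion: δ_free = αΔT L = 16.9×10⁻⁶ × 48 × 400 = 0.3245 mm.
The gap closes (δ_free > 0.12 mm) and the wall then resists a further 0.3245 − 0.12 = 0.2045 mm of expansion.
Compatibility: PL/(AE) = 0.2045 mm, so σ = P/A = E × (0.2045/400) = 59.3 MPa.
Force on the wall = σA = 59.3 × 1250 mm² = 74.12 kN.

P ≈ 74.1 kN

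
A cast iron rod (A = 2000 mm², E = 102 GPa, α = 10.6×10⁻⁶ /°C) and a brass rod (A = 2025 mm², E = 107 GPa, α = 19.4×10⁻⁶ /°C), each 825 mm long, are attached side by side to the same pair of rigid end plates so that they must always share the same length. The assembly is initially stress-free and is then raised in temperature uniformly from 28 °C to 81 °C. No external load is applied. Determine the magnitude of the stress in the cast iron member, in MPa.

σ ≈ 24.5 MPa (tensile)

The brass has the larger α, so on heating it would change length more than the cast iron if both were free. The rigid plates force a common final length, so the brass is put into compression and the cast iron into tension, with equal and opposite forces P (no external load).
Equating the net (thermal + elastic) strains gives |α₁ − α₂|·ΔT = P·[1/(A₁E₁) + 1/(A₂E₂)].
|α₁ − α₂|·ΔT = 8.8×10⁻⁶ × 53 = 0.0004664.
1/(A₁E₁) + 1/(A₂E₂) = 1/(2000×102×10³) + 1/(2025×107×10³) = 9.517×10⁻⁹ N⁻¹.
P = 0.0004664 / 9.517×10⁻⁹ = 49010 N = 49.01 kN.
σ_{cast iron} = P/A₁ = 49010/2000 = 24.5 MPa, tensile.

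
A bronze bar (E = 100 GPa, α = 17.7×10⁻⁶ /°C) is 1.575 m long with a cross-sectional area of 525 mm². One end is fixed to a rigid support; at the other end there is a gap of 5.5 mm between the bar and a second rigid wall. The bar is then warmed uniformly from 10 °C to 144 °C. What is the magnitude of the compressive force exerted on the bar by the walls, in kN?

Free thermal elongation = αΔT L = 17.7×10⁻⁶ × 134 × 1575 = 3.736 mm.
Since δ_free = 3.74 mm is less than the 5.5 mm gap, the bar never touches the wall. No axial force develops.

P ≈ 0 kN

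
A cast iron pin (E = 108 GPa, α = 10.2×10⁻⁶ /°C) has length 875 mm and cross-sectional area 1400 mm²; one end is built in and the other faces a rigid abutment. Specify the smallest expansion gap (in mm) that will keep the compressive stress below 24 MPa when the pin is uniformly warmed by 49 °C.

With no wall the pin would lengthen by αΔT L = 10.2×10⁻⁶ × 49 × 875 = 0.4373 mm.
A stress of 24 MPa corresponds to the wall pushing the pin back by σL/E = 24×875/(108×10³) = 0.1944 mm.
So the gap has to take up the difference, g_min = δ_free − σL/E = 0.4373 − 0.1944 = 0.2429 mm.

g ≈ 0.243 mm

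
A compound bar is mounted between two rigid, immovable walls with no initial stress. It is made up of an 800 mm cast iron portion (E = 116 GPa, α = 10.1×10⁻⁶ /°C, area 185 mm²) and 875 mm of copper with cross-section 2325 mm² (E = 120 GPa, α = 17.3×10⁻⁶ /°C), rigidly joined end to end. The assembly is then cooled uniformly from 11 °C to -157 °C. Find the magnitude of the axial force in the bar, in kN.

With the walls removed the bar would change length by δ_free = Σ αᵢΔT Lᵢ = 10.1×10⁻⁶×168×800 + 17.3×10⁻⁶×168×875 = 3.901 mm.
The walls prevent any net length change, so an axial force P (same in every segment) develops. Compatibility: P · Σ Lᵢ/(AᵢEᵢ) = δ_free.
Σ Lᵢ/(AᵢEᵢ) = 800/(185×116×10³) + 875/(2325×120×10³) = 4.041×10⁻⁵ mm/N.
Hence P = δ_free / Σ(L/AE) = 3.901/4.041×10⁻⁵ = 96.51 kN (tensile).

P ≈ 96.5 kN (tensile)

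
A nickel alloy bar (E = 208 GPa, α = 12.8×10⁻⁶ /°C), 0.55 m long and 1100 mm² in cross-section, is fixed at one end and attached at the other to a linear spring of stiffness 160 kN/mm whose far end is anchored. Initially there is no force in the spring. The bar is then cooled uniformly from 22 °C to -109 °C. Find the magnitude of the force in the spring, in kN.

Free thermal contraction: δ_free = αΔT L = 12.8×10⁻⁶ × 131 × 550 = 0.9222 mm.
With a force P in the spring, the elastic change of the bar is PL/(AE) and that of the spring is P/k; compatibility requires their sum to equal δ_free.
P [ L/(AE) + 1/k ] = δ_free → P [ 550/(1100×208×10³) + 1/(160×10³) ] = 0.9222.
P = 0.9222 / 8.654×10⁻⁶ = 106600 N.

P ≈ 107 kN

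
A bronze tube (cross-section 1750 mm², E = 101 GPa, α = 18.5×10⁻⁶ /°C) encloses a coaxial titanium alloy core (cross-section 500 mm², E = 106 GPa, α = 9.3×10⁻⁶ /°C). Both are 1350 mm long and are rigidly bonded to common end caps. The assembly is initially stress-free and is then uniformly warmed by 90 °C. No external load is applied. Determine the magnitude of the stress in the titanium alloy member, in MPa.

σ ≈ 67.5 MPa (tensile)

Equilibrium of a rigid end plate with no external load gives equal and opposite internal forces ±P in the two members. Since α_{bronze} > α_{titanium alloy}, heating drives the bronze into compression and the titanium alloy into tension.
Equating the net (thermal + elastic) strains gives |α₁ − α₂|·ΔT = P·[1/(A₁E₁) + 1/(A₂E₂)].
|α₁ − α₂|·ΔT = 9.2×10⁻⁶ × 90 = 0.000828.
1/(A₁E₁) + 1/(A₂E₂) = 1/(1750×101×10³) + 1/(500×106×10³) = 2.453×10⁻⁸ N⁻¹.
P = 0.000828 / 2.453×10⁻⁸ = 33760 N = 33.76 kN.
σ_{titanium alloy} = P/A₂ = 33760/500 = 67.52 MPa, tensile.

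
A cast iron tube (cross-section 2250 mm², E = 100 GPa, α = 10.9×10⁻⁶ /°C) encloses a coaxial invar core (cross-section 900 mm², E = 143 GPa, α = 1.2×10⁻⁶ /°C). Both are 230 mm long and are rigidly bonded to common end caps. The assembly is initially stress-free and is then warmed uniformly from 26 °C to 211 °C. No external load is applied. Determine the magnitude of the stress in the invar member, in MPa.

The cast iron has the larger α, so on heating it would change length more than the invar if both were free. The rigid plates force a common final length, so the cast iron is put into compression and the invar into tension, with equal and opposite forces P (no external load).
Setting the final lengths equal and cancelling L: (α₁ − α₂)ΔT = P/(A₁E₁) + P/(A₂E₂).
|α₁ − α₂|·ΔT = 9.7×10⁻⁶ × 185 = 0.001795.
1/(A₁E₁) + 1/(A₂E₂) = 1/(2250×100×10³) + 1/(900×143×10³) = 1.221×10⁻⁸ N⁻¹.
P = 0.001795 / 1.221×10⁻⁸ = 146900 N = 146.9 kN.
σ_{invar} = P/A₂ = 146900/900 = 163.2 MPa, tensile.

σ ≈ 163 MPa (tensile)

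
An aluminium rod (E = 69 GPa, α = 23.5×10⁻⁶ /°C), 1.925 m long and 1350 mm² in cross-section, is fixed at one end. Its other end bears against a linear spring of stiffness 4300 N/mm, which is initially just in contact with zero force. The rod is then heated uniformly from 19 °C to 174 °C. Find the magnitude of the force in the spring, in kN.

If the spring were absent the rod would lengthen by αΔT L = 23.5×10⁻⁶ × 155 × 1925 = 7.012 mm.
Let P be the compressive force at the spring. The rod shortens elastically by PL/(AE) and the spring compresses by P/k; together these equal δ_free.
P [ L/(AE) + 1/k ] = δ_free → P [ 1925/(1350×69×10³) + 1/(4300) ] = 7.012.
P = 7.012 / 0.0002532 = 27690 N.

P ≈ 27.7 kN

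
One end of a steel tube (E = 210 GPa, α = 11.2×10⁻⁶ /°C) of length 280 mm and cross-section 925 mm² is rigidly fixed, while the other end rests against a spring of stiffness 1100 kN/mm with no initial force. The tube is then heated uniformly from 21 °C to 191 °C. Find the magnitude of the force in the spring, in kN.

Free thermal expansion: δ_free = αΔT L = 11.2×10⁻⁶ × 170 × 280 = 0.5331 mm.
With a force P in the spring, the elastic change of the tube is PL/(AE) and that of the spring is P/k; compatibility requires their sum to equal δ_free.
So P = δ_free / [L/(AE) + 1/k] = 0.5331 / [ 280/(925×210×10³) + 1/(1100×10³) ].
P = 0.5331 / 2.351×10⁻⁶ = 226800 N.

P ≈ 227 kN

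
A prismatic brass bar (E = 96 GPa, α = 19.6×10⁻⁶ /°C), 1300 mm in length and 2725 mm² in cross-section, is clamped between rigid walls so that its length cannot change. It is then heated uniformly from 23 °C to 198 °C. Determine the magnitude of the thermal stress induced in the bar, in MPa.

With length fixed, the mechanical strain must cancel the thermal strain αΔT = 19.6×10⁻⁶ × 175 = 3430×10⁻⁶.
σ = EαΔT = 96×10³ × 19.6×10⁻⁶ × 175 = 329.3 MPa (compressive; the bar is trying to expand).

σ ≈ 329 MPa (compressive)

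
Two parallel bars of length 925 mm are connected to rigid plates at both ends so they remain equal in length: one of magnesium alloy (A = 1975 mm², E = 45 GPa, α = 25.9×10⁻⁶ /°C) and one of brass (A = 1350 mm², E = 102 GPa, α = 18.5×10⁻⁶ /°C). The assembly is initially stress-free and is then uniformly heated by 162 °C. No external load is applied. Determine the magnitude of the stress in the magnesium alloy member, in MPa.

Both members must finish at the same length. With the larger α, the magnesium alloy tends to over-expand; the plates restrain it, putting the magnesium alloy in compression and the brass in tension. With no external load the two internal forces are equal and opposite, magnitude P.
Compatibility of the two members (thermal + elastic change equal): (α₁ − α₂)ΔT = P·[1/(A₁E₁) + 1/(A₂E₂)].
|α₁ − α₂|·ΔT = 7.4×10⁻⁶ × 162 = 0.001199.
1/(A₁E₁) + 1/(A₂E₂) = 1/(1975×45×10³) + 1/(1350×102×10³) = 1.851×10⁻⁸ N⁻¹.
So P = 0.001199 / 1.851×10⁻⁸ = 64.75 kN.
σ_{magnesium alloy} = P/A₁ = 64750/1975 = 32.79 MPa, compressive.

σ ≈ 32.8 MPa (compressive)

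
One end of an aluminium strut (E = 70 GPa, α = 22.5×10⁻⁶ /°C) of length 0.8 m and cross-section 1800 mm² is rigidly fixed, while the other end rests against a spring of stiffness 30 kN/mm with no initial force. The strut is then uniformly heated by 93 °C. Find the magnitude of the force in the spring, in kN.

P ≈ 42.2 kN

Free thermal expansion: δ_free = αΔT L = 22.5×10⁻⁶ × 93 × 800 = 1.674 mm.
With a force P in the spring, the elastic change of the strut is PL/(AE) and that of the spring is P/k; compatibility requires their sum to equal δ_free.
So P = δ_free / [L/(AE) + 1/k] = 1.674 / [ 800/(1800×70×10³) + 1/(30×10³) ].
P = 1.674 / 3.968×10⁻⁵ = 42180 N.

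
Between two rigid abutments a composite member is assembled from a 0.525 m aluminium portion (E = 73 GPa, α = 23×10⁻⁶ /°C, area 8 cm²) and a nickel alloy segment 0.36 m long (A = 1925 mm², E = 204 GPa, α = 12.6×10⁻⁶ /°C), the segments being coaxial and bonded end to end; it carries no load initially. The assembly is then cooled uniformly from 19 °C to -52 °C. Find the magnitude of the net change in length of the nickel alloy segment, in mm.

Free thermal contraction of the whole bar: Σ αᵢΔT Lᵢ = 23×10⁻⁶×71×525 + 12.6×10⁻⁶×71×360 = 1.179 mm.
The walls prevent any net length change, so an axial force P (same in every segment) develops. Compatibility: P · Σ Lᵢ/(AᵢEᵢ) = δ_free.
Σ Lᵢ/(AᵢEᵢ) = 525/(800×73×10³) + 360/(1925×204×10³) = 9.906×10⁻⁶ mm/N.
So P = 1.179 / 9.906×10⁻⁶ = 119.1 kN, tensile.
For the nickel alloy segment, free thermal change = 12.6×10⁻⁶×71×360 = 0.3221 mm and elastic change from P = 119100×360/(1925×204×10³) = 0.1091 mm; these oppose, so the net change is 0.213 mm (segment shortens).

|ΔL| ≈ 0.213 mm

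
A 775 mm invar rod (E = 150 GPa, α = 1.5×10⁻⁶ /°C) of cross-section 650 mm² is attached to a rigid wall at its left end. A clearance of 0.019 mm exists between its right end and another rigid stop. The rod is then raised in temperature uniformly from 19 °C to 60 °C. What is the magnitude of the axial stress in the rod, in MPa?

If the wall were absent the rod would grow by αΔT L = 1.5×10⁻⁶ × 41 × 775 = 0.04766 mm.
The gap closes (δ_free > 0.019 mm) and the wall then resists a further 0.04766 − 0.019 = 0.02866 mm of expansion.
Compatibility: PL/(AE) = 0.02866 mm, so σ = P/A = E × (0.02866/775) = 5.548 MPa.

σ ≈ 5.55 MPa (compressive)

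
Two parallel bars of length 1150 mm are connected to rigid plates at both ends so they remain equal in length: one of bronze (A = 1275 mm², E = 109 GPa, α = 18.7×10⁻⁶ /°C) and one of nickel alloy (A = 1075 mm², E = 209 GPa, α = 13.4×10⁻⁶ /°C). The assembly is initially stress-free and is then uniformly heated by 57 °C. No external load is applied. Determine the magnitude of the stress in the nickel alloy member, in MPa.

Equilibrium of a rigid end plate with no external load gives equal and opposite internal forces ±P in the two members. Since α_{bronze} > α_{nickel alloy}, heating drives the bronze into compression and the nickel alloy into tension.
Equating the net (thermal + elastic) strains gives |α₁ − α₂|·ΔT = P·[1/(A₁E₁) + 1/(A₂E₂)].
|α₁ − α₂|·ΔT = 5.3×10⁻⁶ × 57 = 0.0003021.
1/(A₁E₁) + 1/(A₂E₂) = 1/(1275×109×10³) + 1/(1075×209×10³) = 1.165×10⁻⁸ N⁻¹.
So P = 0.0003021 / 1.165×10⁻⁸ = 25.94 kN.
σ_{nickel alloy} = P/A₂ = 25940/1075 = 24.13 MPa, tensile.

σ ≈ 24.1 MPa (tensile)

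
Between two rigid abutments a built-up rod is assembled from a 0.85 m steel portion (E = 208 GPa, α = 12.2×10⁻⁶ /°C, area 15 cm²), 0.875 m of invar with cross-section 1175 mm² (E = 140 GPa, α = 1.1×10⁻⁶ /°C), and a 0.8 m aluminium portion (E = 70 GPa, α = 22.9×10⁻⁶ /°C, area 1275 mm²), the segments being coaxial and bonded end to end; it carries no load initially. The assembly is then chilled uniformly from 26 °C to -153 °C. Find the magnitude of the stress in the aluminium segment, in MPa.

If the supports were absent, the total length change would be Σ αᵢΔT Lᵢ = 12.2×10⁻⁶×179×850 + 1.1×10⁻⁶×179×875 + 22.9×10⁻⁶×179×800 = 5.308 mm.
Since the ends are fixed, an axial force P builds up, equal in every segment, with P · Σ Lᵢ/(AᵢEᵢ) = δ_free.
The series flexibility is Σ Lᵢ/(AᵢEᵢ) = 850/(1500×208×10³) + 875/(1175×140×10³) + 800/(1275×70×10³) = 1.701×10⁻⁵ mm/N.
P = 5.308 / 1.701×10⁻⁵ = 312100 N = 312.1 kN, tensile.
σ_{aluminium} = P / A = 312100 / 1275 = 244.8 MPa.

σ ≈ 245 MPa (tensile)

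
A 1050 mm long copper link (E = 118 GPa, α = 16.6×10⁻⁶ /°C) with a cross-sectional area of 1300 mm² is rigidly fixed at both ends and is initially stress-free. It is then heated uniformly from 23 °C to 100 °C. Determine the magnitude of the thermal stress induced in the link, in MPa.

σ ≈ 151 MPa (compressive)

Because both ends are immovable the net strain is zero, and the suppressed thermal strain is αΔT = 16.6×10⁻⁶ × 77 = 1278.2×10⁻⁶.
Hence σ = E·αΔT = 118×10³ × 1278.2×10⁻⁶ = 150.8 MPa, compressive.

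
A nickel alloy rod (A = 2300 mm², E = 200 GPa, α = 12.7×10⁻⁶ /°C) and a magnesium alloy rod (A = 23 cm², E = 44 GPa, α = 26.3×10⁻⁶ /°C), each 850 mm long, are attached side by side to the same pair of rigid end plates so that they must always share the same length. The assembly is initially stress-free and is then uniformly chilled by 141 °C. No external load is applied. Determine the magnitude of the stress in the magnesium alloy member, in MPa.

σ ≈ 69.2 MPa (tensile)

Both members must finish at the same length. With the larger α, the magnesium alloy tends to over-contract; the plates restrain it, putting the magnesium alloy in tension and the nickel alloy in compression. With no external load the two internal forces are equal and opposite, magnitude P.
Compatibility of the two members (thermal + elastic change equal): (α₁ − α₂)ΔT = P·[1/(A₁E₁) + 1/(A₂E₂)].
|α₁ − α₂|·ΔT = 13.6×10⁻⁶ × 141 = 0.001918.
1/(A₁E₁) + 1/(A₂E₂) = 1/(2300×200×10³) + 1/(2300×44×10³) = 1.206×10⁻⁸ N⁻¹.
P = 0.001918 / 1.206×10⁻⁸ = 159100 N = 159.1 kN.
σ_{magnesium alloy} = P/A₂ = 159100/2300 = 69.16 MPa, tensile.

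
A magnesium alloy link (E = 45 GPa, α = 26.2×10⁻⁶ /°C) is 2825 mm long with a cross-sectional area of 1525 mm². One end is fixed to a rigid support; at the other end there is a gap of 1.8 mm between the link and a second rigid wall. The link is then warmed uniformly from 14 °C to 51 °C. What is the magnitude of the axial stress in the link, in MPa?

If the wall were absent the link would grow by αΔT L = 26.2×10⁻⁶ × 37 × 2825 = 2.739 mm.
The gap closes (δ_free > 1.8 mm) and the wall then resists a further 2.739 − 1.8 = 0.9386 mm of expansion.
That suppressed elongation corresponds to σ = E·Δ/L = 45×10³ × 0.9386/2825 = 14.95 MPa.

σ ≈ 15 MPa (compressive)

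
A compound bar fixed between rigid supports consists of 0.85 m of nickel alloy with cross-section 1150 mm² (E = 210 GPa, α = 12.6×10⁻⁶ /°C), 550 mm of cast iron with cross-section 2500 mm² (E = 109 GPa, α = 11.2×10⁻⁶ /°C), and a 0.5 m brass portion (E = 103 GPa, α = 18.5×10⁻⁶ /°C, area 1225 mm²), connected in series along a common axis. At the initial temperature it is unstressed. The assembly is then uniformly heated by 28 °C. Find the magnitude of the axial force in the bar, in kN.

Free thermal expansion of the whole bar: Σ αᵢΔT Lᵢ = 12.6×10⁻⁶×28×850 + 11.2×10⁻⁶×28×550 + 18.5×10⁻⁶×28×500 = 0.7314 mm.
The rigid supports impose zero overall length change; the single axial force P common to all segments must satisfy P Σ Lᵢ/(AᵢEᵢ) = δ_free.
The series flexibility is Σ Lᵢ/(AᵢEᵢ) = 850/(1150×210×10³) + 550/(2500×109×10³) + 500/(1225×103×10³) = 9.501×10⁻⁶ mm/N.
So P = 0.7314 / 9.501×10⁻⁶ = 76.98 kN, compressive.

P ≈ 77 kN (compressive)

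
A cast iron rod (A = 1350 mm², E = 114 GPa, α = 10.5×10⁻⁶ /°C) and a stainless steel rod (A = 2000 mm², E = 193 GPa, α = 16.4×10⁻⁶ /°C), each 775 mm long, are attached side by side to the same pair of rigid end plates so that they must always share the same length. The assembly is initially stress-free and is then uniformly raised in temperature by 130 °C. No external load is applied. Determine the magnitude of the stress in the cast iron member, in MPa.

σ ≈ 62.5 MPa (tensile)

Both members must finish at the same length. With the larger α, the stainless steel tends to over-expand; the plates restrain it, putting the stainless steel in compression and the cast iron in tension. With no external load the two internal forces are equal and opposite, magnitude P.
Setting the final lengths equal and cancelling L: (α₁ − α₂)ΔT = P/(A₁E₁) + P/(A₂E₂).
|α₁ − α₂|·ΔT = 5.9×10⁻⁶ × 130 = 0.000767.
1/(A₁E₁) + 1/(A₂E₂) = 1/(1350×114×10³) + 1/(2000×193×10³) = 9.088×10⁻⁹ N⁻¹.
So P = 0.000767 / 9.088×10⁻⁹ = 84.39 kN.
σ_{cast iron} = P/A₁ = 84390/1350 = 62.51 MPa, tensile.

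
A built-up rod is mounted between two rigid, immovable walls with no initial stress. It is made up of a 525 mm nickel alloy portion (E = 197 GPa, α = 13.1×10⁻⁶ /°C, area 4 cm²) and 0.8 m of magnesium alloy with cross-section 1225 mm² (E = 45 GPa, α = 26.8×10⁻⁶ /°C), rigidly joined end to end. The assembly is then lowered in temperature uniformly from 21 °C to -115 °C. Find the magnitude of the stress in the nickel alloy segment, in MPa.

If the supports were absent, the total length change would be Σ αᵢΔT Lᵢ = 13.1×10⁻⁶×136×525 + 26.8×10⁻⁶×136×800 = 3.851 mm.
Since the ends are fixed, an axial force P builds up, equal in every segment, with P · Σ Lᵢ/(AᵢEᵢ) = δ_free.
Σ Lᵢ/(AᵢEᵢ) = 525/(400×197×10³) + 800/(1225×45×10³) = 2.117×10⁻⁵ mm/N.
Hence P = δ_free / Σ(L/AE) = 3.851/2.117×10⁻⁵ = 181.9 kN (tensile).
σ_{nickel alloy} = P / A = 181900 / 400 = 454.7 MPa.

σ ≈ 455 MPa (tensile)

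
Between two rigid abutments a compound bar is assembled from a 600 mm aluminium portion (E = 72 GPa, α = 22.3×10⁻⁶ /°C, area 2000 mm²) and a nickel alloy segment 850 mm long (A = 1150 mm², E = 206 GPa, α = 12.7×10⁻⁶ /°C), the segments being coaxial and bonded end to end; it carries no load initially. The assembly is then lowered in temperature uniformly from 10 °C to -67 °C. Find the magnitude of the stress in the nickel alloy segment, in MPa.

σ ≈ 209 MPa (tensile)

Free thermal contraction of the whole bar: Σ αᵢΔT Lᵢ = 22.3×10⁻⁶×77×600 + 12.7×10⁻⁶×77×850 = 1.861 mm.
Since the ends are fixed, an axial force P builds up, equal in every segment, with P · Σ Lᵢ/(AᵢEᵢ) = δ_free.
The series flexibility is Σ Lᵢ/(AᵢEᵢ) = 600/(2000×72×10³) + 850/(1150×206×10³) = 7.755×10⁻⁶ mm/N.
So P = 1.861 / 7.755×10⁻⁶ = 240 kN, tensile.
σ_{nickel alloy} = P / A = 240000 / 1150 = 208.7 MPa.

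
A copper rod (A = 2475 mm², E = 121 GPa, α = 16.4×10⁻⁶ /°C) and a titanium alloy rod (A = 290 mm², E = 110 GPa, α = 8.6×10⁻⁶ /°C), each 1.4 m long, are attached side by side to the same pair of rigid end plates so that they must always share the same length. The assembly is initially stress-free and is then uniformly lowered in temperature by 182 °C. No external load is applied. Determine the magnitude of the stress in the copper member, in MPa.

Both members must finish at the same length. With the larger α, the copper tends to over-contract; the plates restrain it, putting the copper in tension and the titanium alloy in compression. With no external load the two internal forces are equal and opposite, magnitude P.
Setting the final lengths equal and cancelling L: (α₁ − α₂)ΔT = P/(A₁E₁) + P/(A₂E₂).
|α₁ − α₂|·ΔT = 7.8×10⁻⁶ × 182 = 0.00142.
1/(A₁E₁) + 1/(A₂E₂) = 1/(2475×121×10³) + 1/(290×110×10³) = 3.469×10⁻⁸ N⁻¹.
So P = 0.00142 / 3.469×10⁻⁸ = 40.93 kN.
σ_{copper} = P/A₁ = 40930/2475 = 16.54 MPa, tensile.

σ ≈ 16.5 MPa (tensile)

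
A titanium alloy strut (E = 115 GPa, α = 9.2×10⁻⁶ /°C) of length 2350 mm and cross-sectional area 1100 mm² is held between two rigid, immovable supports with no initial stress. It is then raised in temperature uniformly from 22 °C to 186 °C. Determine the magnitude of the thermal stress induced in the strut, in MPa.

The supports are rigid, so the total axial strain is zero. The restrained thermal strain is ε = αΔT = 9.2×10⁻⁶ × 164 = 1508.8×10⁻⁶.
The stress required to suppress this strain is σ = Eε = 115×10³ × 1508.8×10⁻⁶ = 173.5 MPa, compressive since the strut is trying to expand.

σ ≈ 174 MPa (compressive)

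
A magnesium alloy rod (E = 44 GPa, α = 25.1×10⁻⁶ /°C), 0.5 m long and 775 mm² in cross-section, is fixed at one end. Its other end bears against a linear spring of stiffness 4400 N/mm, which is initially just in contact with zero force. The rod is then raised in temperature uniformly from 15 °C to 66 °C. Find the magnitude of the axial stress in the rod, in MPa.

σ ≈ 3.41 MPa (compressive)

If the spring were absent the rod would lengthen by αΔT L = 25.1×10⁻⁶ × 51 × 500 = 0.6401 mm.
Let P be the compressive force at the spring. The rod shortens elastically by PL/(AE) and the spring compresses by P/k; together these equal δ_free.
So P = δ_free / [L/(AE) + 1/k] = 0.6401 / [ 500/(775×44×10³) + 1/(4400) ].
P = 0.6401 / 0.0002419 = 2646 N.
σ = P/A = 2646/775 = 3.414 MPa.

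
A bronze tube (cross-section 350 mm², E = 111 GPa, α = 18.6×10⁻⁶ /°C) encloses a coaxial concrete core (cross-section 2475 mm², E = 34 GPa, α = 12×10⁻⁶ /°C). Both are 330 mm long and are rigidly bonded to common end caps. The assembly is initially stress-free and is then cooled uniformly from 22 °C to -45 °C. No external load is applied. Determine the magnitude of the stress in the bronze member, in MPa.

Equilibrium of a rigid end plate with no external load gives equal and opposite internal forces ±P in the two members. Since α_{bronze} > α_{concrete}, cooling drives the bronze into tension and the concrete into compression.
Equating the net (thermal + elastic) strains gives |α₁ − α₂|·ΔT = P·[1/(A₁E₁) + 1/(A₂E₂)].
|α₁ − α₂|·ΔT = 6.6×10⁻⁶ × 67 = 0.0004422.
1/(A₁E₁) + 1/(A₂E₂) = 1/(350×111×10³) + 1/(2475×34×10³) = 3.762×10⁻⁸ N⁻¹.
So P = 0.0004422 / 3.762×10⁻⁸ = 11.75 kN.
σ_{bronze} = P/A₁ = 11750/350 = 33.58 MPa, tensile.

σ ≈ 33.6 MPa (tensile)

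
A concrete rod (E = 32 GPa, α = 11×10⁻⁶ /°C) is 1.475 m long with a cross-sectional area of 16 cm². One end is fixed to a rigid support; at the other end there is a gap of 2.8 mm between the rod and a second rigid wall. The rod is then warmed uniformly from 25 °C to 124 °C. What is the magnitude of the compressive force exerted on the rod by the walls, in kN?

P ≈ 0 kN

Free thermal elongation = αΔT L = 11×10⁻⁶ × 99 × 1475 = 1.606 mm.
This is smaller than the 2.8 mm clearance, so the rod expands freely without reaching the stop — the stress is zero.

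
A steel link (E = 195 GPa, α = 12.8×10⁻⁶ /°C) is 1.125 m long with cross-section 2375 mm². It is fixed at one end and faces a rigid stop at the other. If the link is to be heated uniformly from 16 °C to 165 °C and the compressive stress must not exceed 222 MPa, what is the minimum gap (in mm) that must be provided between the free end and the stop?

With no wall the link would lengthen by αΔT L = 12.8×10⁻⁶ × 149 × 1125 = 2.146 mm.
A stress of 222 MPa corresponds to the wall pushing the link back by σL/E = 222×1125/(195×10³) = 1.281 mm.
The gap must absorb the remainder: g_min = 2.146 − 1.281 = 0.8648 mm.

g ≈ 0.865 mm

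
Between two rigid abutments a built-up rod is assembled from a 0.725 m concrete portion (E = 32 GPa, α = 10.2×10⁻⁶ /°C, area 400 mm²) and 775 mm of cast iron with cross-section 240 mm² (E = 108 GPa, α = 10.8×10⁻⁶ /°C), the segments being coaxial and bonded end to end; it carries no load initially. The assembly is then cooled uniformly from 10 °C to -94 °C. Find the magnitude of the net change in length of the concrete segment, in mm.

|ΔL| ≈ 0.304 mm

If the supports were absent, the total length change would be Σ αᵢΔT Lᵢ = 10.2×10⁻⁶×104×725 + 10.8×10⁻⁶×104×775 = 1.64 mm.
The rigid supports impose zero overall length change; the single axial force P common to all segments must satisfy P Σ Lᵢ/(AᵢEᵢ) = δ_free.
Σ Lᵢ/(AᵢEᵢ) = 725/(400×32×10³) + 775/(240×108×10³) = 8.654×10⁻⁵ mm/N.
Hence P = δ_free / Σ(L/AE) = 1.64/8.654×10⁻⁵ = 18.95 kN (tensile).
For the concrete segment, free thermal change = 10.2×10⁻⁶×104×725 = 0.7691 mm and elastic change from P = 18950×725/(400×32×10³) = 1.073 mm; these oppose, so the net change is 0.304 mm (segment lengthens).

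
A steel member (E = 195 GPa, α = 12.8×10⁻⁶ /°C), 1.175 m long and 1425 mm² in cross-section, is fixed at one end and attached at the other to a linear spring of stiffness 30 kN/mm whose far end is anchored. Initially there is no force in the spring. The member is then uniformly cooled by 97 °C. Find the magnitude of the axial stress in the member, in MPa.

If the spring were absent the member would shorten by αΔT L = 12.8×10⁻⁶ × 97 × 1175 = 1.459 mm.
Let P be the tensile force in the spring. The member extends elastically by PL/(AE) and the spring stretches by P/k; together these equal δ_free.
So P = δ_free / [L/(AE) + 1/k] = 1.459 / [ 1175/(1425×195×10³) + 1/(30×10³) ].
P = 1.459 / 3.756×10⁻⁵ = 38840 N.
σ = P/A = 38840/1425 = 27.26 MPa.

σ ≈ 27.3 MPa (tensile)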